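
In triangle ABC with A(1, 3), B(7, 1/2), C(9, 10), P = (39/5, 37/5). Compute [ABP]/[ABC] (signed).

7/10

[ABC] = ½·(1·(1/2−10) + 7·(10−3) + 9·(3−(1/2))) = ½·(-19/2 + 49 + 45/2) = 31.
[ABP] = ½·(1·(1/2−(37/5)) + 7·(37/5−3) + (39/5)·(3−(1/2))) = ½·(-69/10 + 154/5 + 39/2) = 217/10, so the ratio is (217/10)/31 = 7/10.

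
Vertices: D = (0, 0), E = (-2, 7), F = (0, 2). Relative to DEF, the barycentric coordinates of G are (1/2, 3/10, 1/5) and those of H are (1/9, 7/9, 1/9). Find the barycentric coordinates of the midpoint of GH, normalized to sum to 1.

Since both coordinate triples sum to 1, the midpoint's barycentrics are the componentwise average.
(1/2+1/9)/2 = 11/36; similarly 97/180 and 7/45.

(11/36, 97/180, 7/45)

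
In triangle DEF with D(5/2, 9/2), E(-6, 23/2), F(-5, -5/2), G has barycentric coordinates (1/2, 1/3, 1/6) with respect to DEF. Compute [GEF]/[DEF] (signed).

The signed ratio [GEF]/[DEF] equals the barycentric coordinate of G at vertex D, which is 1/2.

1/2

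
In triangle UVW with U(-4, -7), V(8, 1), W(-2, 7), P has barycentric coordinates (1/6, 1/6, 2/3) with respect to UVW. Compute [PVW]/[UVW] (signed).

The signed ratio [PVW]/[UVW] equals the barycentric coordinate of P at vertex U, which is 1/6.

1/6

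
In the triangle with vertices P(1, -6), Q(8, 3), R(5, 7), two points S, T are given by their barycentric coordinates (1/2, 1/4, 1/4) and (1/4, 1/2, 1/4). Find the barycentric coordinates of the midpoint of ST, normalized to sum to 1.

Since both coordinate triples sum to 1, the midpoint's barycentrics are the componentwise average.
(1/2+1/4)/2 = 3/8; similarly 3/8 and 1/4.

(3/8, 3/8, 1/4)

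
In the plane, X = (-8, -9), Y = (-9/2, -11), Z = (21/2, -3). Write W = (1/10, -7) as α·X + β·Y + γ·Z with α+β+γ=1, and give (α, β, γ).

Signed area of the reference triangle: [XYZ] = ½·((-8)·(-11−(-3)) + (-9/2)·(-3−(-9)) + (21/2)·(-9−(-11))) = ½·(64 − 27 + 21) = 29.
[WYZ] = ½·((1/10)·(-11−(-3)) + (-9/2)·(-3−(-7)) + (21/2)·(-7−(-11))) = ½·(-4/5 − 18 + 42) = 58/5, so the X-coordinate is (58/5)/29 = 2/5.
[XWZ] = ½·((-8)·(-7−(-3)) + (1/10)·(-3−(-9)) + (21/2)·(-9−(-7))) = ½·(32 + 3/5 − 21) = 29/5, so the Y-coordinate is 1/5.
[XYW] = ½·((-8)·(-11−(-7)) + (-9/2)·(-7−(-9)) + (1/10)·(-9−(-11))) = ½·(32 − 9 + 1/5) = 58/5, so the Z-coordinate is 2/5.
Check: 2/5 + 1/5 + 2/5 = 1.

(2/5, 1/5, 2/5)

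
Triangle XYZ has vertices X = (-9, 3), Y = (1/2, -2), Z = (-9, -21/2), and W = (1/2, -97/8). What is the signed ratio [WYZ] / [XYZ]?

[XYZ] = ½·((-9)·(-2−(-21/2)) + (1/2)·(-21/2−3) + (-9)·(3−(-2))) = ½·(-153/2 − 27/4 − 45) = -513/8.
[WYZ] = ½·((1/2)·(-2−(-21/2)) + (1/2)·(-21/2−(-97/8)) + (-9)·(-97/8−(-2))) = ½·(17/4 + 13/16 + 729/8) = 1539/32, so the ratio is (1539/32)/(-513/8) = -3/4.

-3/4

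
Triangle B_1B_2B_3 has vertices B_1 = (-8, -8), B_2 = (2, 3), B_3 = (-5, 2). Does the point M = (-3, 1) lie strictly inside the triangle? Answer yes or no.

Barycentric coordinates of M: (9/67, 23/67, 35/67).
The three coordinates are positive, positive, positive; a point is interior exactly when all three are positive.

yes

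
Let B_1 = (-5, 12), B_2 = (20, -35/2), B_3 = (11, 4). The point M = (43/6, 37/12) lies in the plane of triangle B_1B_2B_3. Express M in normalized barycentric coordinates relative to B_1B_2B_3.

Signed area of the reference triangle: [B_1B_2B_3] = ½·((-5)·(-35/2−4) + 20·(4−12) + 11·(12−(-35/2))) = ½·(215/2 − 160 + 649/2) = 136.
[MB_2B_3] = ½·((43/6)·(-35/2−4) + 20·(4−(37/12)) + 11·(37/12−(-35/2))) = ½·(-1849/12 + 55/3 + 2717/12) = 136/3, so the B_1-coordinate is (136/3)/136 = 1/3.
[B_1MB_3] = ½·((-5)·(37/12−4) + (43/6)·(4−12) + 11·(12−(37/12))) = ½·(55/12 − 172/3 + 1177/12) = 68/3, so the B_2-coordinate is 1/6.
[B_1B_2M] = ½·((-5)·(-35/2−(37/12)) + 20·(37/12−12) + (43/6)·(12−(-35/2))) = ½·(1235/12 − 535/3 + 2537/12) = 68, so the B_3-coordinate is 1/2.

(1/3, 1/6, 1/2)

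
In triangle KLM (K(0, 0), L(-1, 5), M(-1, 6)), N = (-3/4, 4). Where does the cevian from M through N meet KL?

Barycentric coordinates of N with respect to KLM: (1/4, 1/2, 1/4).
On side KL the M-coordinate is zero; dropping N's M-weight 1/4 and renormalizing the remaining 1/4 : 1/2 gives weights 1/3, 2/3 on K, L.
J = (1/3)·(0, 0) + (2/3)·(-1, 5) = (-2/3, 10/3).

(-2/3, 10/3)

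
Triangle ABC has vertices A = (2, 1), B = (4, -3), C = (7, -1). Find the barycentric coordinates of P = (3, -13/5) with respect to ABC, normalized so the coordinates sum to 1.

(1/5, 1, -1/5)

Signed area of the reference triangle: [ABC] = ½·(2·(-3−(-1)) + 4·(-1−1) + 7·(1−(-3))) = ½·(-4 − 8 + 28) = 8.
[PBC] = ½·(3·(-3−(-1)) + 4·(-1−(-13/5)) + 7·(-13/5−(-3))) = ½·(-6 + 32/5 + 14/5) = 8/5, so the A-coordinate is (8/5)/8 = 1/5.
[APC] = ½·(2·(-13/5−(-1)) + 3·(-1−1) + 7·(1−(-13/5))) = ½·(-16/5 − 6 + 126/5) = 8, so the B-coordinate is 1.
[ABP] = ½·(2·(-3−(-13/5)) + 4·(-13/5−1) + 3·(1−(-3))) = ½·(-4/5 − 72/5 + 12) = -8/5, so the C-coordinate is -1/5.
Check: 1/5 + 1 − 1/5 = 1.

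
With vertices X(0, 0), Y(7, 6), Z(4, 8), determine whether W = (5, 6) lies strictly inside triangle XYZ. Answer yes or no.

Barycentric coordinates of W: (1/8, 1/2, 3/8).
The three coordinates are positive, positive, positive; a point is interior exactly when all three are positive.

yes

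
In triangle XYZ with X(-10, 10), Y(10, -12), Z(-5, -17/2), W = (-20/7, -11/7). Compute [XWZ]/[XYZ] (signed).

[XYZ] = ½·((-10)·(-12−(-17/2)) + 10·(-17/2−10) + (-5)·(10−(-12))) = ½·(35 − 185 − 110) = -130.
[XWZ] = ½·((-10)·(-11/7−(-17/2)) + (-20/7)·(-17/2−10) + (-5)·(10−(-11/7))) = ½·(-485/7 + 370/7 − 405/7) = -260/7, so the ratio is (-260/7)/(-130) = 2/7.

2/7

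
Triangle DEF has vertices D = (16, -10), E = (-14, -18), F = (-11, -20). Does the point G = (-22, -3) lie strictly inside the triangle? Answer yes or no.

no

Barycentric coordinates of G: (29/84, 569/84, -257/42).
The three coordinates are positive, positive, negative; a point is interior exactly when all three are positive.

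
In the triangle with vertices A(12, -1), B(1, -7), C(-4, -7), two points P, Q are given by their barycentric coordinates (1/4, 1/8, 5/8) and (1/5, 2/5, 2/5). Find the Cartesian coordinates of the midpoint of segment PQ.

Barycentric coordinates of the midpoint are the average: (9/40, 21/80, 41/80).
Converting: (9/40)·A + (21/80)·B + (41/80)·C = (73/80, -113/20).

(73/80, -113/20)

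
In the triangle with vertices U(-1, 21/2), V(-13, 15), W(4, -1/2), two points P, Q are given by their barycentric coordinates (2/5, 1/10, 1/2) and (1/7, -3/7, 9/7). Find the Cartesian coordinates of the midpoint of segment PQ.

Barycentric coordinates of the midpoint are the average: (19/70, -23/140, 25/28).
Converting: (19/70)·U + (-23/140)·V + (25/28)·W = (761/140, -17/280).

(761/140, -17/280)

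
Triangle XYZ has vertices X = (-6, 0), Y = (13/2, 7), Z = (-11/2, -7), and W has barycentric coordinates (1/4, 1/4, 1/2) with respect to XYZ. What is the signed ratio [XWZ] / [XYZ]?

1/4

The signed ratio [XWZ]/[XYZ] equals the barycentric coordinate of W at vertex Y, which is 1/4.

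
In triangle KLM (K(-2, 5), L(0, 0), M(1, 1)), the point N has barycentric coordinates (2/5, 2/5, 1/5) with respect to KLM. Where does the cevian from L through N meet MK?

Line LN meets MK where the L-coordinate vanishes; zeroing N's L-weight and renormalizing leaves M, K-weights 1/5 : 2/5 → (1/3, 2/3).
So J = (1/3)·M + (2/3)·K = (-1, 11/3).

(-1, 11/3)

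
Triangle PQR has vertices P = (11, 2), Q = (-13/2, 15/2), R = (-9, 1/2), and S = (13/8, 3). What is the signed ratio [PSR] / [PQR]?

[PQR] = ½·(11·(15/2−(1/2)) + (-13/2)·(1/2−2) + (-9)·(2−(15/2))) = ½·(77 + 39/4 + 99/2) = 545/8.
[PSR] = ½·(11·(3−(1/2)) + (13/8)·(1/2−2) + (-9)·(2−3)) = ½·(55/2 − 39/16 + 9) = 545/32, so the ratio is (545/32)/(545/8) = 1/4.

1/4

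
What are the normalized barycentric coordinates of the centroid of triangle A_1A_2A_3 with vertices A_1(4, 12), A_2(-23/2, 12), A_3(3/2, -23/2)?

(1/3, 1/3, 1/3)

The centroid is the average of the vertices, so each weight is 1/3.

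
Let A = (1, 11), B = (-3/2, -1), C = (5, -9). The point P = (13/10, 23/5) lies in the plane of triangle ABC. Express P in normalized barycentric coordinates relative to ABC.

Signed area of the reference triangle: [ABC] = ½·(1·(-1−(-9)) + (-3/2)·(-9−11) + 5·(11−(-1))) = ½·(8 + 30 + 60) = 49.
[PBC] = ½·((13/10)·(-1−(-9)) + (-3/2)·(-9−(23/5)) + 5·(23/5−(-1))) = ½·(52/5 + 102/5 + 28) = 147/5, so the A-coordinate is (147/5)/49 = 3/5.
[APC] = ½·(1·(23/5−(-9)) + (13/10)·(-9−11) + 5·(11−(23/5))) = ½·(68/5 − 26 + 32) = 49/5, so the B-coordinate is 1/5.
[ABP] = ½·(1·(-1−(23/5)) + (-3/2)·(23/5−11) + (13/10)·(11−(-1))) = ½·(-28/5 + 48/5 + 78/5) = 49/5, so the C-coordinate is 1/5.

(3/5, 1/5, 1/5)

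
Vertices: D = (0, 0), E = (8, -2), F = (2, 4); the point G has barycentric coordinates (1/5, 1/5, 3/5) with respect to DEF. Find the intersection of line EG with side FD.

(3/2, 3)

Line EG meets FD where the E-coordinate vanishes; zeroing G's E-weight and renormalizing leaves F, D-weights 3/5 : 1/5 → (3/4, 1/4).
So H = (3/4)·F + (1/4)·D = (3/2, 3).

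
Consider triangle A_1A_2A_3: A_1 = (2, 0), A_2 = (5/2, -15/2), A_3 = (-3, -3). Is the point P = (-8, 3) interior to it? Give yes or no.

no

Barycentric coordinates of P: (7/26, -15/13, 49/26).
The three coordinates are positive, negative, positive; a point is interior exactly when all three are positive.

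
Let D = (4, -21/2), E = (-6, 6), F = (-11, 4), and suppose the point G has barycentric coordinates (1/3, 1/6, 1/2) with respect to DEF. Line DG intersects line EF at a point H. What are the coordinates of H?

Line DG meets EF where the D-coordinate vanishes; zeroing G's D-weight and renormalizing leaves E, F-weights 1/6 : 1/2 → (1/4, 3/4).
So H = (1/4)·E + (3/4)·F = (-39/4, 9/2).

(-39/4, 9/2)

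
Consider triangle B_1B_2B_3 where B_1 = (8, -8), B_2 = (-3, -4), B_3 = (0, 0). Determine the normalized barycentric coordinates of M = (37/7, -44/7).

Signed area of the reference triangle: [B_1B_2B_3] = ½·(8·(-4−0) + (-3)·(0−(-8)) + 0·(-8−(-4))) = ½·(-32 − 24 + 0) = -28.
[MB_2B_3] = ½·((37/7)·(-4−0) + (-3)·(0−(-44/7)) + 0·(-44/7−(-4))) = ½·(-148/7 − 132/7 + 0) = -20, so the B_1-coordinate is (-20)/(-28) = 5/7.
[B_1MB_3] = ½·(8·(-44/7−0) + (37/7)·(0−(-8)) + 0·(-8−(-44/7))) = ½·(-352/7 + 296/7 + 0) = -4, so the B_2-coordinate is 1/7.
[B_1B_2M] = ½·(8·(-4−(-44/7)) + (-3)·(-44/7−(-8)) + (37/7)·(-8−(-4))) = ½·(128/7 − 36/7 − 148/7) = -4, so the B_3-coordinate is 1/7.
Check: 5/7 + 1/7 + 1/7 = 1.

(5/7, 1/7, 1/7)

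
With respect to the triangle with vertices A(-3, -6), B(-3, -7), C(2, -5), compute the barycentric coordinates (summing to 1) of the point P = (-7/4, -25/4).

(1/4, 1/2, 1/4)

Signed area of the reference triangle: [ABC] = ½·((-3)·(-7−(-5)) + (-3)·(-5−(-6)) + 2·(-6−(-7))) = ½·(6 − 3 + 2) = 5/2.
[PBC] = ½·((-7/4)·(-7−(-5)) + (-3)·(-5−(-25/4)) + 2·(-25/4−(-7))) = ½·(7/2 − 15/4 + 3/2) = 5/8, so the A-coordinate is (5/8)/(5/2) = 1/4.
[APC] = ½·((-3)·(-25/4−(-5)) + (-7/4)·(-5−(-6)) + 2·(-6−(-25/4))) = ½·(15/4 − 7/4 + 1/2) = 5/4, so the B-coordinate is 1/2.
[ABP] = ½·((-3)·(-7−(-25/4)) + (-3)·(-25/4−(-6)) + (-7/4)·(-6−(-7))) = ½·(9/4 + 3/4 − 7/4) = 5/8, so the C-coordinate is 1/4.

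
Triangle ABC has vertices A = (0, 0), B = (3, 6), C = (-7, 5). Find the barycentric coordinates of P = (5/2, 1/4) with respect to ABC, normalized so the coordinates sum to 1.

Signed area of the reference triangle: [ABC] = ½·(0·(6−5) + 3·(5−0) + (-7)·(0−6)) = ½·(0 + 15 + 42) = 57/2.
[PBC] = ½·((5/2)·(6−5) + 3·(5−(1/4)) + (-7)·(1/4−6)) = ½·(5/2 + 57/4 + 161/4) = 57/2, so the A-coordinate is (57/2)/(57/2) = 1.
[APC] = ½·(0·(1/4−5) + (5/2)·(5−0) + (-7)·(0−(1/4))) = ½·(0 + 25/2 + 7/4) = 57/8, so the B-coordinate is 1/4.
[ABP] = ½·(0·(6−(1/4)) + 3·(1/4−0) + (5/2)·(0−6)) = ½·(0 + 3/4 − 15) = -57/8, so the C-coordinate is -1/4.
Check: 1 + 1/4 − 1/4 = 1.

(1, 1/4, -1/4)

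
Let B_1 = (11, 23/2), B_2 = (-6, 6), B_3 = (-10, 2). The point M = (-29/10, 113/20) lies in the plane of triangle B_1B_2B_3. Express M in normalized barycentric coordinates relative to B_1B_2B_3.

Signed area of the reference triangle: [B_1B_2B_3] = ½·(11·(6−2) + (-6)·(2−(23/2)) + (-10)·(23/2−6)) = ½·(44 + 57 − 55) = 23.
[MB_2B_3] = ½·((-29/10)·(6−2) + (-6)·(2−(113/20)) + (-10)·(113/20−6)) = ½·(-58/5 + 219/10 + 7/2) = 69/10, so the B_1-coordinate is (69/10)/23 = 3/10.
[B_1MB_3] = ½·(11·(113/20−2) + (-29/10)·(2−(23/2)) + (-10)·(23/2−(113/20))) = ½·(803/20 + 551/20 − 117/2) = 23/5, so the B_2-coordinate is 1/5.
[B_1B_2M] = ½·(11·(6−(113/20)) + (-6)·(113/20−(23/2)) + (-29/10)·(23/2−6)) = ½·(77/20 + 351/10 − 319/20) = 23/2, so the B_3-coordinate is 1/2.

(3/10, 1/5, 1/2)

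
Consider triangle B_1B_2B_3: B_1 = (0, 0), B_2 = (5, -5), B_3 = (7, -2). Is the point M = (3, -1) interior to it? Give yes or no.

Barycentric coordinates of M: (14/25, 1/25, 2/5).
The three coordinates are positive, positive, positive; a point is interior exactly when all three are positive.

yes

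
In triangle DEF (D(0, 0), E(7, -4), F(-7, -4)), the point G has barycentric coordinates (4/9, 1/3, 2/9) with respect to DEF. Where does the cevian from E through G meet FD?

Line EG meets FD where the E-coordinate vanishes; zeroing G's E-weight and renormalizing leaves F, D-weights 2/9 : 4/9 → (1/3, 2/3).
So H = (1/3)·F + (2/3)·D = (-7/3, -4/3).

(-7/3, -4/3)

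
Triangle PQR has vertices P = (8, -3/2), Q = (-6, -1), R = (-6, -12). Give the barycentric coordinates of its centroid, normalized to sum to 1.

(1/3, 1/3, 1/3)

The centroid is the average of the vertices, so each weight is 1/3.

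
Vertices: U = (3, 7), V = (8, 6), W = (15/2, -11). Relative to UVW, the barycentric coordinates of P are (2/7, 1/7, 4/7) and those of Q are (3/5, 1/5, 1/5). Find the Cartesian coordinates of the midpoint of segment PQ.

(783/140, -4/35)

Barycentric coordinates of the midpoint are the average: (31/70, 6/35, 27/70).
Converting: (31/70)·U + (6/35)·V + (27/70)·W = (783/140, -4/35).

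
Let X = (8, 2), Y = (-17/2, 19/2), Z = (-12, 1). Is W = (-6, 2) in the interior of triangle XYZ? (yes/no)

Barycentric coordinates of W: (95/333, 28/333, 70/111).
The three coordinates are positive, positive, positive; a point is interior exactly when all three are positive.

yes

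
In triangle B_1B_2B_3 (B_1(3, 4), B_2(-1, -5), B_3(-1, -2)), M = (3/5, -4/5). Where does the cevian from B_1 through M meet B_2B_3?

Barycentric coordinates of M with respect to B_1B_2B_3: (2/5, 2/5, 1/5).
On side B_2B_3 the B_1-coordinate is zero; dropping M's B_1-weight 2/5 and renormalizing the remaining 2/5 : 1/5 gives weights 2/3, 1/3 on B_2, B_3.
N = (2/3)·(-1, -5) + (1/3)·(-1, -2) = (-1, -4).

(-1, -4)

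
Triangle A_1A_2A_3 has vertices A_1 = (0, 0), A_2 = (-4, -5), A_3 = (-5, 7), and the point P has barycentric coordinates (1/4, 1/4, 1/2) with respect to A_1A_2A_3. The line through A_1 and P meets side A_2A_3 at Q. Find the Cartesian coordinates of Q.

Line A_1P meets A_2A_3 where the A_1-coordinate vanishes; zeroing P's A_1-weight and renormalizing leaves A_2, A_3-weights 1/4 : 1/2 → (1/3, 2/3).
So Q = (1/3)·A_2 + (2/3)·A_3 = (-14/3, 3).

(-14/3, 3)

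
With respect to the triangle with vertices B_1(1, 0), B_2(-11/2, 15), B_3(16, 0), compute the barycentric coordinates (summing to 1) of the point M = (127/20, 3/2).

Signed area of the reference triangle: [B_1B_2B_3] = ½·(1·(15−0) + (-11/2)·(0−0) + 16·(0−15)) = ½·(15 + 0 − 240) = -225/2.
[MB_2B_3] = ½·((127/20)·(15−0) + (-11/2)·(0−(3/2)) + 16·(3/2−15)) = ½·(381/4 + 33/4 − 216) = -225/4, so the B_1-coordinate is (-225/4)/(-225/2) = 1/2.
[B_1MB_3] = ½·(1·(3/2−0) + (127/20)·(0−0) + 16·(0−(3/2))) = ½·(3/2 + 0 − 24) = -45/4, so the B_2-coordinate is 1/10.
[B_1B_2M] = ½·(1·(15−(3/2)) + (-11/2)·(3/2−0) + (127/20)·(0−15)) = ½·(27/2 − 33/4 − 381/4) = -45, so the B_3-coordinate is 2/5.
Check: 1/2 + 1/10 + 2/5 = 1.

(1/2, 1/10, 2/5)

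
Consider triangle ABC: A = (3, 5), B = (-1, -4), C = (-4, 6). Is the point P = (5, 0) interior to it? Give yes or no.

Barycentric coordinates of P: (72/67, 33/67, -38/67).
The three coordinates are positive, positive, negative; a point is interior exactly when all three are positive.

no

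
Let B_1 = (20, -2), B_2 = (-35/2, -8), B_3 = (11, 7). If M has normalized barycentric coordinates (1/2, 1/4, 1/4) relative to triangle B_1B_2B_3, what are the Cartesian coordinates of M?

M = (1/2)·B_1 + (1/4)·B_2 + (1/4)·B_3.
x-coordinate: (1/2)·20 + (1/4)·(-35/2) + (1/4)·11 = 67/8.
y-coordinate: (1/2)·(-2) + (1/4)·(-8) + (1/4)·7 = -5/4.

(67/8, -5/4)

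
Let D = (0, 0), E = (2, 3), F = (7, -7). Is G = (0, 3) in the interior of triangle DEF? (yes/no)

Barycentric coordinates of G: (4/7, 3/5, -6/35).
The three coordinates are positive, positive, negative; a point is interior exactly when all three are positive.

no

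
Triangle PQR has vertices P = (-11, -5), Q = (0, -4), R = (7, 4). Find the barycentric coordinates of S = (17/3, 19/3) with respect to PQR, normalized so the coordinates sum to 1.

(1/3, -2/3, 4/3)

Signed area of the reference triangle: [PQR] = ½·((-11)·(-4−4) + 0·(4−(-5)) + 7·(-5−(-4))) = ½·(88 + 0 − 7) = 81/2.
[SQR] = ½·((17/3)·(-4−4) + 0·(4−(19/3)) + 7·(19/3−(-4))) = ½·(-136/3 + 0 + 217/3) = 27/2, so the P-coordinate is (27/2)/(81/2) = 1/3.
[PSR] = ½·((-11)·(19/3−4) + (17/3)·(4−(-5)) + 7·(-5−(19/3))) = ½·(-77/3 + 51 − 238/3) = -27, so the Q-coordinate is -2/3.
[PQS] = ½·((-11)·(-4−(19/3)) + 0·(19/3−(-5)) + (17/3)·(-5−(-4))) = ½·(341/3 + 0 − 17/3) = 54, so the R-coordinate is 4/3.
Check: 1/3 − 2/3 + 4/3 = 1.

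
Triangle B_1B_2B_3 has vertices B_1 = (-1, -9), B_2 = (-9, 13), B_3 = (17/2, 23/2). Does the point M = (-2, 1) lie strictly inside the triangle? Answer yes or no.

yes

Barycentric coordinates of M: (399/746, 231/746, 58/373).
The three coordinates are positive, positive, positive; a point is interior exactly when all three are positive.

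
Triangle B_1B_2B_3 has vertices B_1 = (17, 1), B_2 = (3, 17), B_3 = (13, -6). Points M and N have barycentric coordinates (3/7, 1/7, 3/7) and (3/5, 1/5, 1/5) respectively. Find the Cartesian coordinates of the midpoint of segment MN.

(467/35, 54/35)

Barycentric coordinates of the midpoint are the average: (18/35, 6/35, 11/35).
Converting: (18/35)·B_1 + (6/35)·B_2 + (11/35)·B_3 = (467/35, 54/35).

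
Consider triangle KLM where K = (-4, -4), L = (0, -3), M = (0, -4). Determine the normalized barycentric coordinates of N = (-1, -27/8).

Signed area of the reference triangle: [KLM] = ½·((-4)·(-3−(-4)) + 0·(-4−(-4)) + 0·(-4−(-3))) = ½·(-4 + 0 + 0) = -2.
[NLM] = ½·((-1)·(-3−(-4)) + 0·(-4−(-27/8)) + 0·(-27/8−(-3))) = ½·(-1 + 0 + 0) = -1/2, so the K-coordinate is (-1/2)/(-2) = 1/4.
[KNM] = ½·((-4)·(-27/8−(-4)) + (-1)·(-4−(-4)) + 0·(-4−(-27/8))) = ½·(-5/2 + 0 + 0) = -5/4, so the L-coordinate is 5/8.
[KLN] = ½·((-4)·(-3−(-27/8)) + 0·(-27/8−(-4)) + (-1)·(-4−(-3))) = ½·(-3/2 + 0 + 1) = -1/4, so the M-coordinate is 1/8.

(1/4, 5/8, 1/8)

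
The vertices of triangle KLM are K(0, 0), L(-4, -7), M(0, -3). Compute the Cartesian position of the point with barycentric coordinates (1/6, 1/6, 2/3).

(-2/3, -19/6)

N = (1/6)·K + (1/6)·L + (2/3)·M.
x-coordinate: (1/6)·0 + (1/6)·(-4) + (2/3)·0 = -2/3.
y-coordinate: (1/6)·0 + (1/6)·(-7) + (2/3)·(-3) = -19/6.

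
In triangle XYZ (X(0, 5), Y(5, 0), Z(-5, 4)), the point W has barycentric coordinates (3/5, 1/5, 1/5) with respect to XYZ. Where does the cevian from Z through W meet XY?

(5/4, 15/4)

Line ZW meets XY where the Z-coordinate vanishes; zeroing W's Z-weight and renormalizing leaves X, Y-weights 3/5 : 1/5 → (3/4, 1/4).
So V = (3/4)·X + (1/4)·Y = (5/4, 15/4).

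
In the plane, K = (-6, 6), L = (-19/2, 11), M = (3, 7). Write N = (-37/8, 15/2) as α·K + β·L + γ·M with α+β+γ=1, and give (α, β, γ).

(1/2, 1/4, 1/4)

Signed area of the reference triangle: [KLM] = ½·((-6)·(11−7) + (-19/2)·(7−6) + 3·(6−11)) = ½·(-24 − 19/2 − 15) = -97/4.
[NLM] = ½·((-37/8)·(11−7) + (-19/2)·(7−(15/2)) + 3·(15/2−11)) = ½·(-37/2 + 19/4 − 21/2) = -97/8, so the K-coordinate is (-97/8)/(-97/4) = 1/2.
[KNM] = ½·((-6)·(15/2−7) + (-37/8)·(7−6) + 3·(6−(15/2))) = ½·(-3 − 37/8 − 9/2) = -97/16, so the L-coordinate is 1/4.
[KLN] = ½·((-6)·(11−(15/2)) + (-19/2)·(15/2−6) + (-37/8)·(6−11)) = ½·(-21 − 57/4 + 185/8) = -97/16, so the M-coordinate is 1/4.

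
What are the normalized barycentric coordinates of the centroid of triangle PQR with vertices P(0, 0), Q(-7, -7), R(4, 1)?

(1/3, 1/3, 1/3)

The centroid is the average of the vertices, so each weight is 1/3.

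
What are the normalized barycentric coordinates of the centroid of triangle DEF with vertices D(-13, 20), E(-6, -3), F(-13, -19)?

(1/3, 1/3, 1/3)

The centroid is the average of the vertices, so each weight is 1/3.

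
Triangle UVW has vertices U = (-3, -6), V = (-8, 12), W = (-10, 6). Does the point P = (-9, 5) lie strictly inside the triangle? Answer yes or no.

yes

Barycentric coordinates of P: (4/33, 5/66, 53/66).
The three coordinates are positive, positive, positive; a point is interior exactly when all three are positive.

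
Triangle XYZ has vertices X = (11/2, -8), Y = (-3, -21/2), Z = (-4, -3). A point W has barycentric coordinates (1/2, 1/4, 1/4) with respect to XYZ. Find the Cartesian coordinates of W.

W = (1/2)·X + (1/4)·Y + (1/4)·Z.
x-coordinate: (1/2)·(11/2) + (1/4)·(-3) + (1/4)·(-4) = 1.
y-coordinate: (1/2)·(-8) + (1/4)·(-21/2) + (1/4)·(-3) = -59/8.

(1, -59/8)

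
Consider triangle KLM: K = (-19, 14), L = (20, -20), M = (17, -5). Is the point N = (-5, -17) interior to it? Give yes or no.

no

Barycentric coordinates of N: (122/161, 850/483, -733/483).
The three coordinates are positive, positive, negative; a point is interior exactly when all three are positive.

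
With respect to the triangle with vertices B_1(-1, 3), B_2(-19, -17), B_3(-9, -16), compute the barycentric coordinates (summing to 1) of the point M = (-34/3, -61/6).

Signed area of the reference triangle: [B_1B_2B_3] = ½·((-1)·(-17−(-16)) + (-19)·(-16−3) + (-9)·(3−(-17))) = ½·(1 + 361 − 180) = 91.
[MB_2B_3] = ½·((-34/3)·(-17−(-16)) + (-19)·(-16−(-61/6)) + (-9)·(-61/6−(-17))) = ½·(34/3 + 665/6 − 123/2) = 91/3, so the B_1-coordinate is (91/3)/91 = 1/3.
[B_1MB_3] = ½·((-1)·(-61/6−(-16)) + (-34/3)·(-16−3) + (-9)·(3−(-61/6))) = ½·(-35/6 + 646/3 − 237/2) = 91/2, so the B_2-coordinate is 1/2.
[B_1B_2M] = ½·((-1)·(-17−(-61/6)) + (-19)·(-61/6−3) + (-34/3)·(3−(-17))) = ½·(41/6 + 1501/6 − 680/3) = 91/6, so the B_3-coordinate is 1/6.
Check: 1/3 + 1/2 + 1/6 = 1.

(1/3, 1/2, 1/6)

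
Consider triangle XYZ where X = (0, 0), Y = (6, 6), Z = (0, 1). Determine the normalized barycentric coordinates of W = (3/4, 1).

Signed area of the reference triangle: [XYZ] = ½·(0·(6−1) + 6·(1−0) + 0·(0−6)) = ½·(0 + 6 + 0) = 3.
[WYZ] = ½·((3/4)·(6−1) + 6·(1−1) + 0·(1−6)) = ½·(15/4 + 0 + 0) = 15/8, so the X-coordinate is (15/8)/3 = 5/8.
[XWZ] = ½·(0·(1−1) + (3/4)·(1−0) + 0·(0−1)) = ½·(0 + 3/4 + 0) = 3/8, so the Y-coordinate is 1/8.
[XYW] = ½·(0·(6−1) + 6·(1−0) + (3/4)·(0−6)) = ½·(0 + 6 − 9/2) = 3/4, so the Z-coordinate is 1/4.

(5/8, 1/8, 1/4)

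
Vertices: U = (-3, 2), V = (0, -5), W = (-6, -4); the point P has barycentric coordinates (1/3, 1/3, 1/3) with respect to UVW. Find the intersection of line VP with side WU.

Line VP meets WU where the V-coordinate vanishes; zeroing P's V-weight and renormalizing leaves W, U-weights 1/3 : 1/3 → (1/2, 1/2).
So Q = (1/2)·W + (1/2)·U = (-9/2, -1).

(-9/2, -1)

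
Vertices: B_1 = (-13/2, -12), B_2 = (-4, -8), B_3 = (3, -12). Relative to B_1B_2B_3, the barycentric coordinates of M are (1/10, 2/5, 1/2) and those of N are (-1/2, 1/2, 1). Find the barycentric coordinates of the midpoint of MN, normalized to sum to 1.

(-1/5, 9/20, 3/4)

Since both coordinate triples sum to 1, the midpoint's barycentrics are the componentwise average.
(1/10+-1/2)/2 = -1/5; similarly 9/20 and 3/4.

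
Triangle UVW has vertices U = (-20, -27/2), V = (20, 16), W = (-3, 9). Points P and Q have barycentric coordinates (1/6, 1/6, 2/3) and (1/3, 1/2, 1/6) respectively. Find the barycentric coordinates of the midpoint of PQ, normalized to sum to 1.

Since both coordinate triples sum to 1, the midpoint's barycentrics are the componentwise average.
(1/6+1/3)/2 = 1/4; similarly 1/3 and 5/12.

(1/4, 1/3, 5/12)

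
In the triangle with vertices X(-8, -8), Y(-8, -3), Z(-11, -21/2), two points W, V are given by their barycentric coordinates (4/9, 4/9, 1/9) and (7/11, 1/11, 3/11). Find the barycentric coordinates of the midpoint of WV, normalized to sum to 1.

(107/198, 53/198, 19/99)

Since both coordinate triples sum to 1, the midpoint's barycentrics are the componentwise average.
(4/9+7/11)/2 = 107/198; similarly 53/198 and 19/99.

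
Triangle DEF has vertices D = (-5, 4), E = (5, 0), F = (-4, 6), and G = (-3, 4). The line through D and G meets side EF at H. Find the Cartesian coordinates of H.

Barycentric coordinates of G with respect to DEF: (1/2, 1/6, 1/3).
On side EF the D-coordinate is zero; dropping G's D-weight 1/2 and renormalizing the remaining 1/6 : 1/3 gives weights 1/3, 2/3 on E, F.
H = (1/3)·(5, 0) + (2/3)·(-4, 6) = (-1, 4).

(-1, 4)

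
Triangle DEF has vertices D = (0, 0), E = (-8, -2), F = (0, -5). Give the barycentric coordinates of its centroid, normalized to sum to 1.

The centroid is the average of the vertices, so each weight is 1/3.

(1/3, 1/3, 1/3)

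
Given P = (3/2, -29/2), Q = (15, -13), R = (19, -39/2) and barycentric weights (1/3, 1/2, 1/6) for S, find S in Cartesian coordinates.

S = (1/3)·P + (1/2)·Q + (1/6)·R.
x-coordinate: (1/3)·(3/2) + (1/2)·15 + (1/6)·19 = 67/6.
y-coordinate: (1/3)·(-29/2) + (1/2)·(-13) + (1/6)·(-39/2) = -175/12.

(67/6, -175/12)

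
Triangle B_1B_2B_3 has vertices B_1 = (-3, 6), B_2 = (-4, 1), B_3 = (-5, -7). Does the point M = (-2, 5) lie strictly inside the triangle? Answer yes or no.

Barycentric coordinates of M: (4, -5, 2).
The three coordinates are positive, negative, positive; a point is interior exactly when all three are positive.

no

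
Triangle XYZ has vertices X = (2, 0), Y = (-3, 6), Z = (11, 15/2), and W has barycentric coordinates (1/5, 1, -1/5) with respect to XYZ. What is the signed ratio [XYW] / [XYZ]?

The signed ratio [XYW]/[XYZ] equals the barycentric coordinate of W at vertex Z, which is -1/5.

-1/5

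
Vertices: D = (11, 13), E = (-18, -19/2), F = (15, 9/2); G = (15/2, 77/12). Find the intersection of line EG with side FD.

Barycentric coordinates of G with respect to DEF: (1/2, 1/6, 1/3).
On side FD the E-coordinate is zero; dropping G's E-weight 1/6 and renormalizing the remaining 1/3 : 1/2 gives weights 2/5, 3/5 on F, D.
H = (2/5)·(15, 9/2) + (3/5)·(11, 13) = (63/5, 48/5).

(63/5, 48/5)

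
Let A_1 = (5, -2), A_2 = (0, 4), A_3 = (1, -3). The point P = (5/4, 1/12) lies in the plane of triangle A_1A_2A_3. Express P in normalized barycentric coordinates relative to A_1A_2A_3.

Signed area of the reference triangle: [A_1A_2A_3] = ½·(5·(4−(-3)) + 0·(-3−(-2)) + 1·(-2−4)) = ½·(35 + 0 − 6) = 29/2.
[PA_2A_3] = ½·((5/4)·(4−(-3)) + 0·(-3−(1/12)) + 1·(1/12−4)) = ½·(35/4 + 0 − 47/12) = 29/12, so the A_1-coordinate is (29/12)/(29/2) = 1/6.
[A_1PA_3] = ½·(5·(1/12−(-3)) + (5/4)·(-3−(-2)) + 1·(-2−(1/12))) = ½·(185/12 − 5/4 − 25/12) = 145/24, so the A_2-coordinate is 5/12.
[A_1A_2P] = ½·(5·(4−(1/12)) + 0·(1/12−(-2)) + (5/4)·(-2−4)) = ½·(235/12 + 0 − 15/2) = 145/24, so the A_3-coordinate is 5/12.
Check: 1/6 + 5/12 + 5/12 = 1.

(1/6, 5/12, 5/12)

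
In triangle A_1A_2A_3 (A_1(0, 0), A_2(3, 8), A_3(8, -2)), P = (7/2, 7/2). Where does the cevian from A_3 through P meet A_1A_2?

(2, 16/3)

Barycentric coordinates of P with respect to A_1A_2A_3: (1/4, 1/2, 1/4).
On side A_1A_2 the A_3-coordinate is zero; dropping P's A_3-weight 1/4 and renormalizing the remaining 1/4 : 1/2 gives weights 1/3, 2/3 on A_1, A_2.
Q = (1/3)·(0, 0) + (2/3)·(3, 8) = (2, 16/3).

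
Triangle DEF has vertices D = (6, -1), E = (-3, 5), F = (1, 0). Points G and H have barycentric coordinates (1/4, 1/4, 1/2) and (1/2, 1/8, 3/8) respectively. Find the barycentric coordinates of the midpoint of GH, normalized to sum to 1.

Since both coordinate triples sum to 1, the midpoint's barycentrics are the componentwise average.
(1/4+1/2)/2 = 3/8; similarly 3/16 and 7/16.

(3/8, 3/16, 7/16)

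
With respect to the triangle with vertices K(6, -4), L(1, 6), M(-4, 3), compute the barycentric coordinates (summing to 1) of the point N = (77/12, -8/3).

Signed area of the reference triangle: [KLM] = ½·(6·(6−3) + 1·(3−(-4)) + (-4)·(-4−6)) = ½·(18 + 7 + 40) = 65/2.
[NLM] = ½·((77/12)·(6−3) + 1·(3−(-8/3)) + (-4)·(-8/3−6)) = ½·(77/4 + 17/3 + 104/3) = 715/24, so the K-coordinate is (715/24)/(65/2) = 11/12.
[KNM] = ½·(6·(-8/3−3) + (77/12)·(3−(-4)) + (-4)·(-4−(-8/3))) = ½·(-34 + 539/12 + 16/3) = 65/8, so the L-coordinate is 1/4.
[KLN] = ½·(6·(6−(-8/3)) + 1·(-8/3−(-4)) + (77/12)·(-4−6)) = ½·(52 + 4/3 − 385/6) = -65/12, so the M-coordinate is -1/6.

(11/12, 1/4, -1/6)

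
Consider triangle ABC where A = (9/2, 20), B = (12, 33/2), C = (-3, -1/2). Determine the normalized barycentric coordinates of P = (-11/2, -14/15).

(1/5, -4/15, 16/15)

Signed area of the reference triangle: [ABC] = ½·((9/2)·(33/2−(-1/2)) + 12·(-1/2−20) + (-3)·(20−(33/2))) = ½·(153/2 − 246 − 21/2) = -90.
[PBC] = ½·((-11/2)·(33/2−(-1/2)) + 12·(-1/2−(-14/15)) + (-3)·(-14/15−(33/2))) = ½·(-187/2 + 26/5 + 523/10) = -18, so the A-coordinate is (-18)/(-90) = 1/5.
[APC] = ½·((9/2)·(-14/15−(-1/2)) + (-11/2)·(-1/2−20) + (-3)·(20−(-14/15))) = ½·(-39/20 + 451/4 − 314/5) = 24, so the B-coordinate is -4/15.
[ABP] = ½·((9/2)·(33/2−(-14/15)) + 12·(-14/15−20) + (-11/2)·(20−(33/2))) = ½·(1569/20 − 1256/5 − 77/4) = -96, so the C-coordinate is 16/15.
Check: 1/5 − 4/15 + 16/15 = 1.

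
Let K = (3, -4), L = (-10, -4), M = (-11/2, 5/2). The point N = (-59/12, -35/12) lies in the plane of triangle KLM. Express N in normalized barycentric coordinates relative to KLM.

(1/3, 1/2, 1/6)

Signed area of the reference triangle: [KLM] = ½·(3·(-4−(5/2)) + (-10)·(5/2−(-4)) + (-11/2)·(-4−(-4))) = ½·(-39/2 − 65 + 0) = -169/4.
[NLM] = ½·((-59/12)·(-4−(5/2)) + (-10)·(5/2−(-35/12)) + (-11/2)·(-35/12−(-4))) = ½·(767/24 − 325/6 − 143/24) = -169/12, so the K-coordinate is (-169/12)/(-169/4) = 1/3.
[KNM] = ½·(3·(-35/12−(5/2)) + (-59/12)·(5/2−(-4)) + (-11/2)·(-4−(-35/12))) = ½·(-65/4 − 767/24 + 143/24) = -169/8, so the L-coordinate is 1/2.
[KLN] = ½·(3·(-4−(-35/12)) + (-10)·(-35/12−(-4)) + (-59/12)·(-4−(-4))) = ½·(-13/4 − 65/6 + 0) = -169/24, so the M-coordinate is 1/6.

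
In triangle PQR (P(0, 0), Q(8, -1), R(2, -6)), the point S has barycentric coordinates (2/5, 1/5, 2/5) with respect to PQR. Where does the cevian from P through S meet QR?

Line PS meets QR where the P-coordinate vanishes; zeroing S's P-weight and renormalizing leaves Q, R-weights 1/5 : 2/5 → (1/3, 2/3).
So T = (1/3)·Q + (2/3)·R = (4, -13/3).

(4, -13/3)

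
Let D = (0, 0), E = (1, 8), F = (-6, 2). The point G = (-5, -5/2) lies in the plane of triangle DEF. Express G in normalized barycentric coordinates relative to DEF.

(3/4, -1/2, 3/4)

Signed area of the reference triangle: [DEF] = ½·(0·(8−2) + 1·(2−0) + (-6)·(0−8)) = ½·(0 + 2 + 48) = 25.
[GEF] = ½·((-5)·(8−2) + 1·(2−(-5/2)) + (-6)·(-5/2−8)) = ½·(-30 + 9/2 + 63) = 75/4, so the D-coordinate is (75/4)/25 = 3/4.
[DGF] = ½·(0·(-5/2−2) + (-5)·(2−0) + (-6)·(0−(-5/2))) = ½·(0 − 10 − 15) = -25/2, so the E-coordinate is -1/2.
[DEG] = ½·(0·(8−(-5/2)) + 1·(-5/2−0) + (-5)·(0−8)) = ½·(0 − 5/2 + 40) = 75/4, so the F-coordinate is 3/4.
Check: 3/4 − 1/2 + 3/4 = 1.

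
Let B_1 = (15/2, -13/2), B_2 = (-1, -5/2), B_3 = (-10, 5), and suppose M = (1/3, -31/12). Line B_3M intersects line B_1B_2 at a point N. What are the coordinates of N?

(12/5, -41/10)

Barycentric coordinates of M with respect to B_1B_2B_3: (1/3, 1/2, 1/6).
On side B_1B_2 the B_3-coordinate is zero; dropping M's B_3-weight 1/6 and renormalizing the remaining 1/3 : 1/2 gives weights 2/5, 3/5 on B_1, B_2.
N = (2/5)·(15/2, -13/2) + (3/5)·(-1, -5/2) = (12/5, -41/10).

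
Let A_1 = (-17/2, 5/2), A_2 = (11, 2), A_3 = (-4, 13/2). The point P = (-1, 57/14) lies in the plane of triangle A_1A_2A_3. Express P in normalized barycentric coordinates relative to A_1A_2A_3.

(2/7, 2/7, 3/7)

Signed area of the reference triangle: [A_1A_2A_3] = ½·((-17/2)·(2−(13/2)) + 11·(13/2−(5/2)) + (-4)·(5/2−2)) = ½·(153/4 + 44 − 2) = 321/8.
[PA_2A_3] = ½·((-1)·(2−(13/2)) + 11·(13/2−(57/14)) + (-4)·(57/14−2)) = ½·(9/2 + 187/7 − 58/7) = 321/28, so the A_1-coordinate is (321/28)/(321/8) = 2/7.
[A_1PA_3] = ½·((-17/2)·(57/14−(13/2)) + (-1)·(13/2−(5/2)) + (-4)·(5/2−(57/14))) = ½·(289/14 − 4 + 44/7) = 321/28, so the A_2-coordinate is 2/7.
[A_1A_2P] = ½·((-17/2)·(2−(57/14)) + 11·(57/14−(5/2)) + (-1)·(5/2−2)) = ½·(493/28 + 121/7 − 1/2) = 963/56, so the A_3-coordinate is 3/7.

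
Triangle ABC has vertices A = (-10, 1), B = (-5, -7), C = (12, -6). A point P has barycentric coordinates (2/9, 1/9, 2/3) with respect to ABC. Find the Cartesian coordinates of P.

(47/9, -41/9)

P = (2/9)·A + (1/9)·B + (2/3)·C.
x-coordinate: (2/9)·(-10) + (1/9)·(-5) + (2/3)·12 = 47/9.
y-coordinate: (2/9)·1 + (1/9)·(-7) + (2/3)·(-6) = -41/9.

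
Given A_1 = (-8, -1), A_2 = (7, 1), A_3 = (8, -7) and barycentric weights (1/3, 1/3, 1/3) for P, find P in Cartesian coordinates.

(7/3, -7/3)

P = (1/3)·A_1 + (1/3)·A_2 + (1/3)·A_3.
x-coordinate: (1/3)·(-8) + (1/3)·7 + (1/3)·8 = 7/3.
y-coordinate: (1/3)·(-1) + (1/3)·1 + (1/3)·(-7) = -7/3.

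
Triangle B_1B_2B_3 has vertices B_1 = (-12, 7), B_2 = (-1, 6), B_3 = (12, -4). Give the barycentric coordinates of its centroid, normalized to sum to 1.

(1/3, 1/3, 1/3)

The centroid is the average of the vertices, so each weight is 1/3.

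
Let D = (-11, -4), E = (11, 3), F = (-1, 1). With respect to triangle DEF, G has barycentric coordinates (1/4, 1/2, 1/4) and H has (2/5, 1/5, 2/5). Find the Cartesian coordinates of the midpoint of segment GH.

(-1/20, 3/40)

Barycentric coordinates of the midpoint are the average: (13/40, 7/20, 13/40).
Converting: (13/40)·D + (7/20)·E + (13/40)·F = (-1/20, 3/40).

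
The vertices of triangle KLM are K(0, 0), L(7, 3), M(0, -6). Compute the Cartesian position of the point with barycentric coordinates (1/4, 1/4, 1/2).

N = (1/4)·K + (1/4)·L + (1/2)·M.
x-coordinate: (1/4)·0 + (1/4)·7 + (1/2)·0 = 7/4.
y-coordinate: (1/4)·0 + (1/4)·3 + (1/2)·(-6) = -9/4.

(7/4, -9/4)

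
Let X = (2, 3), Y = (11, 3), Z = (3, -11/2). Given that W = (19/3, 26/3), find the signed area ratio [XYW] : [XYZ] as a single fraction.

[XYZ] = ½·(2·(3−(-11/2)) + 11·(-11/2−3) + 3·(3−3)) = ½·(17 − 187/2 + 0) = -153/4.
[XYW] = ½·(2·(3−(26/3)) + 11·(26/3−3) + (19/3)·(3−3)) = ½·(-34/3 + 187/3 + 0) = 51/2, so the ratio is (51/2)/(-153/4) = -2/3.

-2/3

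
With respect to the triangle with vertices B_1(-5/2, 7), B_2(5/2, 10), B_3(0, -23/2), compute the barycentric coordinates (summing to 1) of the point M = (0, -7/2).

Signed area of the reference triangle: [B_1B_2B_3] = ½·((-5/2)·(10−(-23/2)) + (5/2)·(-23/2−7) + 0·(7−10)) = ½·(-215/4 − 185/4 + 0) = -50.
[MB_2B_3] = ½·(0·(10−(-23/2)) + (5/2)·(-23/2−(-7/2)) + 0·(-7/2−10)) = ½·(0 − 20 + 0) = -10, so the B_1-coordinate is (-10)/(-50) = 1/5.
[B_1MB_3] = ½·((-5/2)·(-7/2−(-23/2)) + 0·(-23/2−7) + 0·(7−(-7/2))) = ½·(-20 + 0 + 0) = -10, so the B_2-coordinate is 1/5.
[B_1B_2M] = ½·((-5/2)·(10−(-7/2)) + (5/2)·(-7/2−7) + 0·(7−10)) = ½·(-135/4 − 105/4 + 0) = -30, so the B_3-coordinate is 3/5.

(1/5, 1/5, 3/5)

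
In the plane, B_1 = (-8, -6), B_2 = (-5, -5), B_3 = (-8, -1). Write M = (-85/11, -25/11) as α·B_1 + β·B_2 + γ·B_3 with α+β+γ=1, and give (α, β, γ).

(2/11, 1/11, 8/11)

Signed area of the reference triangle: [B_1B_2B_3] = ½·((-8)·(-5−(-1)) + (-5)·(-1−(-6)) + (-8)·(-6−(-5))) = ½·(32 − 25 + 8) = 15/2.
[MB_2B_3] = ½·((-85/11)·(-5−(-1)) + (-5)·(-1−(-25/11)) + (-8)·(-25/11−(-5))) = ½·(340/11 − 70/11 − 240/11) = 15/11, so the B_1-coordinate is (15/11)/(15/2) = 2/11.
[B_1MB_3] = ½·((-8)·(-25/11−(-1)) + (-85/11)·(-1−(-6)) + (-8)·(-6−(-25/11))) = ½·(112/11 − 425/11 + 328/11) = 15/22, so the B_2-coordinate is 1/11.
[B_1B_2M] = ½·((-8)·(-5−(-25/11)) + (-5)·(-25/11−(-6)) + (-85/11)·(-6−(-5))) = ½·(240/11 − 205/11 + 85/11) = 60/11, so the B_3-coordinate is 8/11.
Check: 2/11 + 1/11 + 8/11 = 1.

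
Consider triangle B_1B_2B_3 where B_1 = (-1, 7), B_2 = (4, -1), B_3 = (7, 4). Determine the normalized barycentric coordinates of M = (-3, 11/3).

(1, 2/3, -2/3)

Signed area of the reference triangle: [B_1B_2B_3] = ½·((-1)·(-1−4) + 4·(4−7) + 7·(7−(-1))) = ½·(5 − 12 + 56) = 49/2.
[MB_2B_3] = ½·((-3)·(-1−4) + 4·(4−(11/3)) + 7·(11/3−(-1))) = ½·(15 + 4/3 + 98/3) = 49/2, so the B_1-coordinate is (49/2)/(49/2) = 1.
[B_1MB_3] = ½·((-1)·(11/3−4) + (-3)·(4−7) + 7·(7−(11/3))) = ½·(1/3 + 9 + 70/3) = 49/3, so the B_2-coordinate is 2/3.
[B_1B_2M] = ½·((-1)·(-1−(11/3)) + 4·(11/3−7) + (-3)·(7−(-1))) = ½·(14/3 − 40/3 − 24) = -49/3, so the B_3-coordinate is -2/3.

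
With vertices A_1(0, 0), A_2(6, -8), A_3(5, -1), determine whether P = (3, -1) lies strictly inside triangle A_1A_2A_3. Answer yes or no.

Barycentric coordinates of P: (7/17, 1/17, 9/17).
The three coordinates are positive, positive, positive; a point is interior exactly when all three are positive.

yes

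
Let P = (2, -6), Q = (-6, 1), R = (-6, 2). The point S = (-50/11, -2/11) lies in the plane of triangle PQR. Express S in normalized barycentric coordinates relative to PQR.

(2/11, 8/11, 1/11)

Signed area of the reference triangle: [PQR] = ½·(2·(1−2) + (-6)·(2−(-6)) + (-6)·(-6−1)) = ½·(-2 − 48 + 42) = -4.
[SQR] = ½·((-50/11)·(1−2) + (-6)·(2−(-2/11)) + (-6)·(-2/11−1)) = ½·(50/11 − 144/11 + 78/11) = -8/11, so the P-coordinate is (-8/11)/(-4) = 2/11.
[PSR] = ½·(2·(-2/11−2) + (-50/11)·(2−(-6)) + (-6)·(-6−(-2/11))) = ½·(-48/11 − 400/11 + 384/11) = -32/11, so the Q-coordinate is 8/11.
[PQS] = ½·(2·(1−(-2/11)) + (-6)·(-2/11−(-6)) + (-50/11)·(-6−1)) = ½·(26/11 − 384/11 + 350/11) = -4/11, so the R-coordinate is 1/11.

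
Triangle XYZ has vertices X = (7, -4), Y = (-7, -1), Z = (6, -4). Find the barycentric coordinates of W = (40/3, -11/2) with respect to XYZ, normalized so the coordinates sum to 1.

Signed area of the reference triangle: [XYZ] = ½·(7·(-1−(-4)) + (-7)·(-4−(-4)) + 6·(-4−(-1))) = ½·(21 + 0 − 18) = 3/2.
[WYZ] = ½·((40/3)·(-1−(-4)) + (-7)·(-4−(-11/2)) + 6·(-11/2−(-1))) = ½·(40 − 21/2 − 27) = 5/4, so the X-coordinate is (5/4)/(3/2) = 5/6.
[XWZ] = ½·(7·(-11/2−(-4)) + (40/3)·(-4−(-4)) + 6·(-4−(-11/2))) = ½·(-21/2 + 0 + 9) = -3/4, so the Y-coordinate is -1/2.
[XYW] = ½·(7·(-1−(-11/2)) + (-7)·(-11/2−(-4)) + (40/3)·(-4−(-1))) = ½·(63/2 + 21/2 − 40) = 1, so the Z-coordinate is 2/3.
Check: 5/6 − 1/2 + 2/3 = 1.

(5/6, -1/2, 2/3)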